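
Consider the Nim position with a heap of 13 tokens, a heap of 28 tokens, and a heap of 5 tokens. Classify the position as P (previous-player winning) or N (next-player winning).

N-position

Nim-sum: 13 ^ 28 ^ 5 = 20.
The nim-sum is 20 ≠ 0, so this is an N-position: the player to move can win.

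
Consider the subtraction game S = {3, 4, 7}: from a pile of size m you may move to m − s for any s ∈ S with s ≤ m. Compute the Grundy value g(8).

Build the Grundy sequence with g(k) = mex{g(k−s) : s ∈ {3, 4, 7}, s ≤ k}:
g(0) = mex{} = 0
g(1) = mex{} = 0
g(2) = mex{} = 0
g(3) = mex{0} = 1
g(4) = mex{0} = 1
g(5) = mex{0} = 1
g(6) = mex{0,1} = 2
g(7) = mex{0,1} = 2
g(8) = mex{0,1} = 2
So g(8) = 2.

2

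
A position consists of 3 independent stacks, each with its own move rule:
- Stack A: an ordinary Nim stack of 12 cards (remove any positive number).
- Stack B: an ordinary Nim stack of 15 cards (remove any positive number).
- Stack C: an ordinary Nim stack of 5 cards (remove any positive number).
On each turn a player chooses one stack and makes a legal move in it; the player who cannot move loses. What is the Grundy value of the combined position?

6

Stack A is a plain Nim stack of size 12, so its Grundy value is 12.
Stack B is a plain Nim stack of size 15, so its Grundy value is 15.
Stack C is a plain Nim stack of size 5, so its Grundy value is 5.
By the Sprague-Grundy theorem, the Grundy value of a sum of independent games is the XOR of the component values.
Combined value = 12 XOR 15 XOR 5 = 6.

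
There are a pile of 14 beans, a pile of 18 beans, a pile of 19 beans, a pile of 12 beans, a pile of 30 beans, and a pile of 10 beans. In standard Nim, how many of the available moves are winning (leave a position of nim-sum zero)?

Nim-sum: 14 XOR 18 XOR 19 XOR 12 XOR 30 XOR 10 = 23.
The overall nim-sum is X = 23. A pile of size p has a winning move iff p XOR X < p (reduce it to p XOR X).
  14: 14 XOR 23 = 25 ≥ 14 — no move.
  18: 18 XOR 23 = 5 < 18 — winning move (to 5).
  19: 19 XOR 23 = 4 < 19 — winning move (to 4).
  12: 12 XOR 23 = 27 ≥ 12 — no move.
  30: 30 XOR 23 = 9 < 30 — winning move (to 9).
  10: 10 XOR 23 = 29 ≥ 10 — no move.
That gives 3 winning moves.

3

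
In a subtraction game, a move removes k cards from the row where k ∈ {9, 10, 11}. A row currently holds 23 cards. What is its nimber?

0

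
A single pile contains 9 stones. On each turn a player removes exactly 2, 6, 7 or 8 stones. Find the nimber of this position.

2

Build the Grundy sequence with g(k) = mex{g(k−s) : s ∈ {2, 6, 7, 8}, s ≤ k}:
k:     0  1  2  3  4  5  6  7  8  9
g(k):  0  0  1  1  0  0  1  1  2  2
So g(9) = 2.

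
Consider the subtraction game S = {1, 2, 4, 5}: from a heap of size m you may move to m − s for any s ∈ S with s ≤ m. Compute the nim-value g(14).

2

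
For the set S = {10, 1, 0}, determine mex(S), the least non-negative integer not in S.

The values 0, 1 are all present; 2 is the first non-negative integer missing from the set.

2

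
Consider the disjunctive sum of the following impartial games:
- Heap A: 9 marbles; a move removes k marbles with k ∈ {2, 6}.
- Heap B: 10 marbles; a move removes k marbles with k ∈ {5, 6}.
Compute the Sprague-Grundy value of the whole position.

2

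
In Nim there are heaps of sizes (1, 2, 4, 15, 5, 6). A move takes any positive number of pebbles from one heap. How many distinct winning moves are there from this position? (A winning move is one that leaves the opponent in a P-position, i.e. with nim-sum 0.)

Compute the nim-sum pairwise:
1 ⊕ 2 = 3
3 ⊕ 4 = 7
7 ⊕ 15 = 8
8 ⊕ 5 = 13
13 ⊕ 6 = 11
The overall nim-sum is X = 11. A heap of size p has a winning move iff p XOR X < p (reduce it to p XOR X).
  1: 1 XOR 11 = 10 ≥ 1 — no move.
  2: 2 XOR 11 = 9 ≥ 2 — no move.
  4: 4 XOR 11 = 15 ≥ 4 — no move.
  15: 15 XOR 11 = 4 < 15 — winning move (to 4).
  5: 5 XOR 11 = 14 ≥ 5 — no move.
  6: 6 XOR 11 = 13 ≥ 6 — no move.
That gives 1 winning move.

1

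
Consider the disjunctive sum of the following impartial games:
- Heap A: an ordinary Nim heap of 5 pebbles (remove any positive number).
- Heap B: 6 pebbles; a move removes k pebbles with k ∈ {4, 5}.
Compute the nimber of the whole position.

4

Heap A is a plain Nim heap of size 5, so its Grundy value is 5.
Grundy values for heap B (subtraction set {4, 5}):
k:     0  1  2  3  4  5  6
g(k):  0  0  0  0  1  1  1
So g(6) = 1.
By the Sprague-Grundy theorem, the Grundy value of a sum of independent games is the XOR of the component values.
Combined value = 5 ⊕ 1 = 4.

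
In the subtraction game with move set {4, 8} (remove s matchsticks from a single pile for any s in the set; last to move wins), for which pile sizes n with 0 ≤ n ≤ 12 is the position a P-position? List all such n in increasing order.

0, 1, 2, 3, 12

Compute g(0), g(1), … for moves {4, 8}:
k:     0  1  2  3  4  5  6  7  8  9 10 11 12
g(k):  0  0  0  0  1  1  1  1  2  2  2  2  0
The P-positions (g = 0) in 0..12 are 0, 1, 2, 3, 12.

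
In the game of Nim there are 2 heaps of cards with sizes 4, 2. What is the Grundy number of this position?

Compute the nim-sum pairwise:
4 ⊕ 2 = 6

6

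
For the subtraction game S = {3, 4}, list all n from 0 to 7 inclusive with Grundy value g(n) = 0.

Compute g(0), g(1), … for moves {3, 4}:
k:     0  1  2  3  4  5  6  7
g(k):  0  0  0  1  1  1  2  0
The P-positions (g = 0) in 0..7 are 0, 1, 2, 7.

0, 1, 2, 7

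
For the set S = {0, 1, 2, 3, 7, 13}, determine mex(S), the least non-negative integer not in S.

The values 0, 1, 2, 3 are all present; 4 is the first non-negative integer missing from the set.

4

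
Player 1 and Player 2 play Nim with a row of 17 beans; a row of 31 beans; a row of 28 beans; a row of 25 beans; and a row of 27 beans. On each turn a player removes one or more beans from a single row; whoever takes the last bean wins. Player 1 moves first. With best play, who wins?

Player 1 wins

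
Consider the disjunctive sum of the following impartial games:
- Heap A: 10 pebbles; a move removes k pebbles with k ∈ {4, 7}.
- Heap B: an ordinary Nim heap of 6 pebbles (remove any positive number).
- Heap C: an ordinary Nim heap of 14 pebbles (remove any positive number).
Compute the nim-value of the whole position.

10

Build the Grundy sequence for heap A with g(k) = mex{g(k−s) : s ∈ {4, 7}, s ≤ k}:
k:     0  1  2  3  4  5  6  7  8  9 10
g(k):  0  0  0  0  1  1  1  1  2  2  2
So g(10) = 2.
Heap B is a plain Nim heap of size 6, so its Grundy value is 6.
Heap C is a plain Nim heap of size 14, so its Grundy value is 14.
The value of a disjunctive sum is the nim-sum of the parts.
Combined value = 2 XOR 6 XOR 14 = 10.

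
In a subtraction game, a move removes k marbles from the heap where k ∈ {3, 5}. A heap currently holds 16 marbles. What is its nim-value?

0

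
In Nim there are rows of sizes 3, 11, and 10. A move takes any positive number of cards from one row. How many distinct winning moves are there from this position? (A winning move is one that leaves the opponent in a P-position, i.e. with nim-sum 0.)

Nim-sum: 3 ⊕ 11 ⊕ 10 = 2.
The overall nim-sum is X = 2. A row of size p has a winning move iff p XOR X < p (reduce it to p XOR X).
  3: 3 XOR 2 = 1 < 3 — winning move (to 1).
  11: 11 XOR 2 = 9 < 11 — winning move (to 9).
  10: 10 XOR 2 = 8 < 10 — winning move (to 8).
That gives 3 winning moves.

3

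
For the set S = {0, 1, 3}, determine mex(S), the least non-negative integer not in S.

The values 0, 1 are all present; 2 is the first non-negative integer missing from the set.

2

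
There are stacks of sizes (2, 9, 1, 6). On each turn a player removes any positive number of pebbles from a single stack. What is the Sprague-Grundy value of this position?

12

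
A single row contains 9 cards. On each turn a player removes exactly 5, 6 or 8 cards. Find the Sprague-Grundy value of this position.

1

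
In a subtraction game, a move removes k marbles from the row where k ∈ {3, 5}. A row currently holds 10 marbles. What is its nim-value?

0

Compute g(0), g(1), … for moves {3, 5}:
g(0) = mex{} = 0
g(1) = mex{} = 0
g(2) = mex{} = 0
g(3) = mex{0} = 1
g(4) = mex{0} = 1
g(5) = mex{0} = 1
g(6) = mex{0,1} = 2
g(7) = mex{0,1} = 2
g(8) = mex{1} = 0
g(9) = mex{1,2} = 0
g(10) = mex{1,2} = 0
So g(10) = 0.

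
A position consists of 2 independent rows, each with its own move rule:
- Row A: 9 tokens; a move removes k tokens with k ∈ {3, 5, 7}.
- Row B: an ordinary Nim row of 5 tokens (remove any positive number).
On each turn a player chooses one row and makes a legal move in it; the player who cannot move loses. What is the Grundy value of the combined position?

Build the Grundy sequence for row A with g(k) = mex{g(k−s) : s ∈ {3, 5, 7}, s ≤ k}:
g(0) = mex{} = 0
g(1) = mex{} = 0
g(2) = mex{} = 0
g(3) = mex{0} = 1
g(4) = mex{0} = 1
g(5) = mex{0} = 1
g(6) = mex{0,1} = 2
g(7) = mex{0,1} = 2
g(8) = mex{0,1} = 2
g(9) = mex{0,1,2} = 3
So g(9) = 3.
Row B is a plain Nim row of size 5, so its Grundy value is 5.
The value of a disjunctive sum is the nim-sum of the parts.
Combined value = 3 XOR 5 = 6.

6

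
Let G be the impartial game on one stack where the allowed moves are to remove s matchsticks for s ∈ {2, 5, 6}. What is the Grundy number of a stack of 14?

1

Build the Grundy sequence with g(k) = mex{g(k−s) : s ∈ {2, 5, 6}, s ≤ k}:
g(0) = mex{} = 0
g(1) = mex{} = 0
g(2) = mex{0} = 1
g(3) = mex{0} = 1
g(4) = mex{1} = 0
g(5) = mex{0,1} = 2
g(6) = mex{0} = 1
g(7) = mex{0,1,2} = 3
g(8) = mex{1} = 0
g(9) = mex{0,1,3} = 2
g(10) = mex{0,2} = 1
g(11) = mex{1,2} = 0
g(12) = mex{1,3} = 0
g(13) = mex{0,3} = 1
g(14) = mex{0,2} = 1
So g(14) = 1.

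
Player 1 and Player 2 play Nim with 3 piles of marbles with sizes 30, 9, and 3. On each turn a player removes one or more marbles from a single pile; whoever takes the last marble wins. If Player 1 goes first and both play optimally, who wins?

Compute the nim-sum pairwise:
30 XOR 9 = 23
23 XOR 3 = 20
The nim-sum is 20 ≠ 0, so this is an N-position: the player to move can win; Player 1 has a winning move.

Player 1 wins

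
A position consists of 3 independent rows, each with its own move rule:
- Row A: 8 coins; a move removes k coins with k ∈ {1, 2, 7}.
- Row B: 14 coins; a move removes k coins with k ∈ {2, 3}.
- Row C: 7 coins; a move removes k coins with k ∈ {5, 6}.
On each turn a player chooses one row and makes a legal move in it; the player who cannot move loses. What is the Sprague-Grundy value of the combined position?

Build the Grundy sequence for row A with g(k) = mex{g(k−s) : s ∈ {1, 2, 7}, s ≤ k}:
g(0) = mex{} = 0
g(1) = mex{0} = 1
g(2) = mex{0,1} = 2
g(3) = mex{1,2} = 0
g(4) = mex{0,2} = 1
g(5) = mex{0,1} = 2
g(6) = mex{1,2} = 0
g(7) = mex{0,2} = 1
g(8) = mex{0,1} = 2
So g(8) = 2.
For row B, compute g(0), g(1), … with moves {2, 3}:
k:     0  1  2  3  4  5  6  7  8  9 10 11 12 13 14
g(k):  0  0  1  1  2  0  0  1  1  2  0  0  1  1  2
So g(14) = 2.
Grundy values for row C (subtraction set {5, 6}):
g(0) = mex{} = 0
g(1) = mex{} = 0
g(2) = mex{} = 0
g(3) = mex{} = 0
g(4) = mex{} = 0
g(5) = mex{0} = 1
g(6) = mex{0} = 1
g(7) = mex{0} = 1
So g(7) = 1.
By the Sprague-Grundy theorem, the Grundy value of a sum of independent games is the XOR of the component values.
Combined value = 2 XOR 2 XOR 1 = 1.

1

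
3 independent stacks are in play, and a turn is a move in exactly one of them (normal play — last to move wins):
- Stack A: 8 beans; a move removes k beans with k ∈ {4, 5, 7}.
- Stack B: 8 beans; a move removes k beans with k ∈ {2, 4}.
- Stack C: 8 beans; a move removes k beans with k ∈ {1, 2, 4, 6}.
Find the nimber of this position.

For stack A, compute g(0), g(1), … with moves {4, 5, 7}:
k:     0  1  2  3  4  5  6  7  8
g(k):  0  0  0  0  1  1  1  1  2
So g(8) = 2.
Grundy values for stack B (subtraction set {2, 4}):
k:     0  1  2  3  4  5  6  7  8
g(k):  0  0  1  1  2  2  0  0  1
So g(8) = 1.
Grundy values for stack C (subtraction set {1, 2, 4, 6}):
k:     0  1  2  3  4  5  6  7  8
g(k):  0  1  2  0  1  2  3  4  0
So g(8) = 0.
The value of a disjunctive sum is the nim-sum of the parts.
Combined value = 2 XOR 1 XOR 0 = 3.

3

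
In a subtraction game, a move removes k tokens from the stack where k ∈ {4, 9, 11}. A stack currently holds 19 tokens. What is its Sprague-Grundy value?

Build the Grundy sequence with g(k) = mex{g(k−s) : s ∈ {4, 9, 11}, s ≤ k}:
k:     0  1  2  3  4  5  6  7  8  9 10 11 12 13 14 15 16 17 18 19
g(k):  0  0  0  0  1  1  1  1  0  2  2  2  1  3  3  0  0  2  0  1
So g(19) = 1.

1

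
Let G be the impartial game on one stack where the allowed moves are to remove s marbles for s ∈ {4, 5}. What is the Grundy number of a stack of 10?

0

Grundy values for subtraction set {4, 5}:
g(0) = mex{} = 0
g(1) = mex{} = 0
g(2) = mex{} = 0
g(3) = mex{} = 0
g(4) = mex{0} = 1
g(5) = mex{0} = 1
g(6) = mex{0} = 1
g(7) = mex{0} = 1
g(8) = mex{0,1} = 2
g(9) = mex{1} = 0
g(10) = mex{1} = 0
So g(10) = 0.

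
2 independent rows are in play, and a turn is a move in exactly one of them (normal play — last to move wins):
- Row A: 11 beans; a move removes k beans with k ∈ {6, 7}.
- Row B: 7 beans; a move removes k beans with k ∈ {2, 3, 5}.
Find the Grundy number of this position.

1

Build the Grundy sequence for row A with g(k) = mex{g(k−s) : s ∈ {6, 7}, s ≤ k}:
k:     0  1  2  3  4  5  6  7  8  9 10 11
g(k):  0  0  0  0  0  0  1  1  1  1  1  1
So g(11) = 1.
Build the Grundy sequence for row B with g(k) = mex{g(k−s) : s ∈ {2, 3, 5}, s ≤ k}:
k:     0  1  2  3  4  5  6  7
g(k):  0  0  1  1  2  2  3  0
So g(7) = 0.
By the Sprague-Grundy theorem, the Grundy value of a sum of independent games is the XOR of the component values.
Combined value = 1 XOR 0 = 1.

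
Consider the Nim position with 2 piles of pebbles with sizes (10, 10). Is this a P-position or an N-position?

P-position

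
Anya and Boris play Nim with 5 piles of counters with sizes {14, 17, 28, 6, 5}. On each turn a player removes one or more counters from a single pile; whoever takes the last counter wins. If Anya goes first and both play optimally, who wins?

Boris wins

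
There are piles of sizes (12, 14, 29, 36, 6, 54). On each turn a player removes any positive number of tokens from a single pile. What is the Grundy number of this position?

Nim-sum: 12 XOR 14 XOR 29 XOR 36 XOR 6 XOR 54 = 11.

11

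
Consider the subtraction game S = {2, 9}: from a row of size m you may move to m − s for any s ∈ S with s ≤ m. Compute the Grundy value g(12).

0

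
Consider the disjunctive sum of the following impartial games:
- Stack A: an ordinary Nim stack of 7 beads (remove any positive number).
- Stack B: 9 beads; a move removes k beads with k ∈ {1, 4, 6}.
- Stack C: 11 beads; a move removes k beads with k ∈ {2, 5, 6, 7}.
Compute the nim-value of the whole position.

Stack A is a plain Nim stack of size 7, so its Grundy value is 7.
Grundy values for stack B (subtraction set {1, 4, 6}):
g(0) = mex{} = 0
g(1) = mex{0} = 1
g(2) = mex{1} = 0
g(3) = mex{0} = 1
g(4) = mex{0,1} = 2
g(5) = mex{1,2} = 0
g(6) = mex{0} = 1
g(7) = mex{1} = 0
g(8) = mex{0,2} = 1
g(9) = mex{0,1} = 2
So g(9) = 2.
Build the Grundy sequence for stack C with g(k) = mex{g(k−s) : s ∈ {2, 5, 6, 7}, s ≤ k}:
k:     0  1  2  3  4  5  6  7  8  9 10 11
g(k):  0  0  1  1  0  2  1  3  2  2  3  3
So g(11) = 3.
By the Sprague-Grundy theorem, the Grundy value of a sum of independent games is the XOR of the component values.
Combined value = 7 ⊕ 2 ⊕ 3 = 6.

6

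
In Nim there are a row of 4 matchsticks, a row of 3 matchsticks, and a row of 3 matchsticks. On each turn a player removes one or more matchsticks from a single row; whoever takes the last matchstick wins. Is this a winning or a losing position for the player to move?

Winning position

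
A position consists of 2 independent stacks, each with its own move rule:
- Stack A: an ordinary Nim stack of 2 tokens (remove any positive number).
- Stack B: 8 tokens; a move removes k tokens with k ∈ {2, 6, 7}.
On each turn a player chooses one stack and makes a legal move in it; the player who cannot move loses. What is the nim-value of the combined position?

0

Stack A is a plain Nim stack of size 2, so its Grundy value is 2.
For stack B, compute g(0), g(1), … with moves {2, 6, 7}:
g(0) = mex{} = 0
g(1) = mex{} = 0
g(2) = mex{0} = 1
g(3) = mex{0} = 1
g(4) = mex{1} = 0
g(5) = mex{1} = 0
g(6) = mex{0} = 1
g(7) = mex{0} = 1
g(8) = mex{0,1} = 2
So g(8) = 2.
By the Sprague-Grundy theorem, the Grundy value of a sum of independent games is the XOR of the component values.
Combined value = 2 ⊕ 2 = 0.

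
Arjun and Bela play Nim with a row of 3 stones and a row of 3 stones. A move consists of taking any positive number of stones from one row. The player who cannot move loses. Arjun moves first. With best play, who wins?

Bela wins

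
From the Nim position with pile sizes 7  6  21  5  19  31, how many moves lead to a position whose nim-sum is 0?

In binary:
  00111  (7)
  00110  (6)
  10101  (21)
  00101  (5)
  10011  (19)
  11111  (31)
  -----
  11101  (29)
The overall nim-sum is X = 29. A pile of size p has a winning move iff p XOR X < p (reduce it to p XOR X).
  7: 7 XOR 29 = 26 ≥ 7 — no move.
  6: 6 XOR 29 = 27 ≥ 6 — no move.
  21: 21 XOR 29 = 8 < 21 — winning move (to 8).
  5: 5 XOR 29 = 24 ≥ 5 — no move.
  19: 19 XOR 29 = 14 < 19 — winning move (to 14).
  31: 31 XOR 29 = 2 < 31 — winning move (to 2).
That gives 3 winning moves.

3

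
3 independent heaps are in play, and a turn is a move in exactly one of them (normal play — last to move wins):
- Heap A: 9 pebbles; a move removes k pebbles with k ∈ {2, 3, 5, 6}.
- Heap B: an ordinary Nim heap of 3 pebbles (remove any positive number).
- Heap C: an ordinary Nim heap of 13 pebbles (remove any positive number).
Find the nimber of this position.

14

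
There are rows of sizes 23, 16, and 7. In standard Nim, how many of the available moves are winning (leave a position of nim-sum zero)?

0

In binary:
  10111  (23)
  10000  (16)
  00111  (7)
  -----
  00000  (0)
The nim-sum is already 0, so every move leaves a nonzero nim-sum — there are no winning moves.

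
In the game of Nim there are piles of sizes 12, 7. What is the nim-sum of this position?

11

Nim-sum: 12 XOR 7 = 11.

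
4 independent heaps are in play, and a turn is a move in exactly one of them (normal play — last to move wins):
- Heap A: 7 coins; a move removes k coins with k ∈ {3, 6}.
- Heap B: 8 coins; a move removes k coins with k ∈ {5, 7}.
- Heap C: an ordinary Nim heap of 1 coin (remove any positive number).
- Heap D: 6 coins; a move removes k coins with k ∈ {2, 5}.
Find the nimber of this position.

For heap A, compute g(0), g(1), … with moves {3, 6}:
k:     0  1  2  3  4  5  6  7
g(k):  0  0  0  1  1  1  2  2
So g(7) = 2.
For heap B, compute g(0), g(1), … with moves {5, 7}:
k:     0  1  2  3  4  5  6  7  8
g(k):  0  0  0  0  0  1  1  1  1
So g(8) = 1.
Heap C is a plain Nim heap of size 1, so its Grundy value is 1.
Grundy values for heap D (subtraction set {2, 5}):
g(0) = mex{} = 0
g(1) = mex{} = 0
g(2) = mex{0} = 1
g(3) = mex{0} = 1
g(4) = mex{1} = 0
g(5) = mex{0,1} = 2
g(6) = mex{0} = 1
So g(6) = 1.
The value of a disjunctive sum is the nim-sum of the parts.
Combined value = 2 ⊕ 1 ⊕ 1 ⊕ 1 = 3.

3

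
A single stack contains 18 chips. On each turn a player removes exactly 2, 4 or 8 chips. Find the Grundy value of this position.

Grundy values for subtraction set {2, 4, 8}:
k:     0  1  2  3  4  5  6  7  8  9 10 11 12 13 14 15 16 17 18
g(k):  0  0  1  1  2  2  0  0  1  1  2  2  0  0  1  1  2  2  0
So g(18) = 0.

0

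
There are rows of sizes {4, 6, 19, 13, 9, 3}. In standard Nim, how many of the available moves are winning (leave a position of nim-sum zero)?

1

Bitwise XOR of the heap sizes:
  00100  (4)
  00110  (6)
  10011  (19)
  01101  (13)
  01001  (9)
  00011  (3)
  -----
  10110  (22)
The overall nim-sum is X = 22. A row of size p has a winning move iff p XOR X < p (reduce it to p XOR X).
  4: 4 XOR 22 = 18 ≥ 4 — no move.
  6: 6 XOR 22 = 16 ≥ 6 — no move.
  19: 19 XOR 22 = 5 < 19 — winning move (to 5).
  13: 13 XOR 22 = 27 ≥ 13 — no move.
  9: 9 XOR 22 = 31 ≥ 9 — no move.
  3: 3 XOR 22 = 21 ≥ 3 — no move.
That gives 1 winning move.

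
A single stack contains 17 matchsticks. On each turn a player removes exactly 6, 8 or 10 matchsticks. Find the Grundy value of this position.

Build the Grundy sequence with g(k) = mex{g(k−s) : s ∈ {6, 8, 10}, s ≤ k}:
k:     0  1  2  3  4  5  6  7  8  9 10 11 12 13 14 15 16 17
g(k):  0  0  0  0  0  0  1  1  1  1  1  1  2  2  2  2  0  0
So g(17) = 0.

0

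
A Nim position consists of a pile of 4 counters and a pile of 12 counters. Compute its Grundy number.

8

Nim-sum: 4 XOR 12 = 8.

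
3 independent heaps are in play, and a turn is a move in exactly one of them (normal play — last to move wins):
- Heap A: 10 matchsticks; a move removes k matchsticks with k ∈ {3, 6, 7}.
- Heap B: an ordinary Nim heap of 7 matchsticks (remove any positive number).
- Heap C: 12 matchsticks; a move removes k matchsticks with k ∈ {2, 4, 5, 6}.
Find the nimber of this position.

5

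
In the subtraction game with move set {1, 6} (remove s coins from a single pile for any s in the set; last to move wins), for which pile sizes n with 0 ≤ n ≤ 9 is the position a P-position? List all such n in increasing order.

0, 2, 4, 7, 9

Build the Grundy sequence with g(k) = mex{g(k−s) : s ∈ {1, 6}, s ≤ k}:
k:     0  1  2  3  4  5  6  7  8  9
g(k):  0  1  0  1  0  1  2  0  1  0
The P-positions (g = 0) in 0..9 are 0, 2, 4, 7, 9.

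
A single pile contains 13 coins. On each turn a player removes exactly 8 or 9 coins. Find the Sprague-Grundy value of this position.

Grundy values for subtraction set {8, 9}:
g(0) = mex{} = 0
g(1) = mex{} = 0
g(2) = mex{} = 0
g(3) = mex{} = 0
g(4) = mex{} = 0
g(5) = mex{} = 0
g(6) = mex{} = 0
g(7) = mex{} = 0
g(8) = mex{0} = 1
g(9) = mex{0} = 1
g(10) = mex{0} = 1
g(11) = mex{0} = 1
g(12) = mex{0} = 1
g(13) = mex{0} = 1
So g(13) = 1.

1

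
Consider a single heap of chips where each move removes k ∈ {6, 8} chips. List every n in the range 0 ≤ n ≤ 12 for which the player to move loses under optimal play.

Compute g(0), g(1), … for moves {6, 8}:
g(0) = mex{} = 0
g(1) = mex{} = 0
g(2) = mex{} = 0
g(3) = mex{} = 0
g(4) = mex{} = 0
g(5) = mex{} = 0
g(6) = mex{0} = 1
g(7) = mex{0} = 1
g(8) = mex{0} = 1
g(9) = mex{0} = 1
g(10) = mex{0} = 1
g(11) = mex{0} = 1
g(12) = mex{0,1} = 2
The P-positions (g = 0) in 0..12 are 0, 1, 2, 3, 4, 5.

0, 1, 2, 3, 4, 5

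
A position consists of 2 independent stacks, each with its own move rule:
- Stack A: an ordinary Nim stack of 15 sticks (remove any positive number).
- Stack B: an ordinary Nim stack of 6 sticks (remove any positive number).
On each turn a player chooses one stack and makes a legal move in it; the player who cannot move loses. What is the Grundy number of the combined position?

9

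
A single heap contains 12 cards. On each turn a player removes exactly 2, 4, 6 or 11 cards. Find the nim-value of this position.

Grundy values for subtraction set {2, 4, 6, 11}:
k:     0  1  2  3  4  5  6  7  8  9 10 11 12
g(k):  0  0  1  1  2  2  3  3  0  0  1  1  2
So g(12) = 2.

2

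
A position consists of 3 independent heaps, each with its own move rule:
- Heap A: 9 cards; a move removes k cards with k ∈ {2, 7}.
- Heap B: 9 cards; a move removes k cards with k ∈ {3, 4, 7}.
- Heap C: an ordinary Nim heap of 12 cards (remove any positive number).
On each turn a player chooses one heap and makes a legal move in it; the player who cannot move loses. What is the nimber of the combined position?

15

Grundy values for heap A (subtraction set {2, 7}):
g(0) = mex{} = 0
g(1) = mex{} = 0
g(2) = mex{0} = 1
g(3) = mex{0} = 1
g(4) = mex{1} = 0
g(5) = mex{1} = 0
g(6) = mex{0} = 1
g(7) = mex{0} = 1
g(8) = mex{0,1} = 2
g(9) = mex{1} = 0
So g(9) = 0.
Grundy values for heap B (subtraction set {3, 4, 7}):
g(0) = mex{} = 0
g(1) = mex{} = 0
g(2) = mex{} = 0
g(3) = mex{0} = 1
g(4) = mex{0} = 1
g(5) = mex{0} = 1
g(6) = mex{0,1} = 2
g(7) = mex{0,1} = 2
g(8) = mex{0,1} = 2
g(9) = mex{0,1,2} = 3
So g(9) = 3.
Heap C is a plain Nim heap of size 12, so its Grundy value is 12.
By the Sprague-Grundy theorem, the Grundy value of a sum of independent games is the XOR of the component values.
Combined value = 0 XOR 3 XOR 12 = 15.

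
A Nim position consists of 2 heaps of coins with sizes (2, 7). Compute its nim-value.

5

Write each in binary and XOR column by column:
  010  (2)
  111  (7)
  ---
  101  (5)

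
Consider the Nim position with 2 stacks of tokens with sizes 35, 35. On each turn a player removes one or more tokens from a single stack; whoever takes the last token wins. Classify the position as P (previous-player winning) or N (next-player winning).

P-position

Nim-sum: 35 ^ 35 = 0.
The nim-sum is 0, so this is a P-position: the player to move is in a losing position under optimal play.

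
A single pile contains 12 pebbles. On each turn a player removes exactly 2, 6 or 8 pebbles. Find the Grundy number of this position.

2

Compute g(0), g(1), … for moves {2, 6, 8}:
k:     0  1  2  3  4  5  6  7  8  9 10 11 12
g(k):  0  0  1  1  0  0  1  1  2  2  3  3  2
So g(12) = 2.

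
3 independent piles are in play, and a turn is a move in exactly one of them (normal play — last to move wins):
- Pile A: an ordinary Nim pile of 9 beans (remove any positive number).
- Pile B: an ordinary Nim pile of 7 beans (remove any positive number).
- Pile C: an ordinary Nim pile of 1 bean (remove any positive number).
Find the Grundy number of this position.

15

Pile A is a plain Nim pile of size 9, so its Grundy value is 9.
Pile B is a plain Nim pile of size 7, so its Grundy value is 7.
Pile C is a plain Nim pile of size 1, so its Grundy value is 1.
The value of a disjunctive sum is the nim-sum of the parts.
Combined value = 9 ⊕ 7 ⊕ 1 = 15.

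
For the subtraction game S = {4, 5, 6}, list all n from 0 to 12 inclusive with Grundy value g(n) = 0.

0, 1, 2, 3, 10, 11, 12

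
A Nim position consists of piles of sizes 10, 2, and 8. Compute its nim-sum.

0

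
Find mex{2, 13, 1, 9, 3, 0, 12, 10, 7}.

4

The values 0, 1, 2, 3 are all present; 4 is the first non-negative integer missing from the set.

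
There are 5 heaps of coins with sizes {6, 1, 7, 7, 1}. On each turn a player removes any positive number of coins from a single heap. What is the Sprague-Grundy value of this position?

Nim-sum: 6 XOR 1 XOR 7 XOR 7 XOR 1 = 6.

6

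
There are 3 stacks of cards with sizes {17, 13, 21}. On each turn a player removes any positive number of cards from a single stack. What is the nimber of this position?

9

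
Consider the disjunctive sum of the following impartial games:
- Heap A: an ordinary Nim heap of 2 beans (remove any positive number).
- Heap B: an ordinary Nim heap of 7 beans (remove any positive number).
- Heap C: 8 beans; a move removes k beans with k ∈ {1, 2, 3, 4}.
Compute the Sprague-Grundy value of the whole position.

Heap A is a plain Nim heap of size 2, so its Grundy value is 2.
Heap B is a plain Nim heap of size 7, so its Grundy value is 7.
Grundy values for heap C (subtraction set {1, 2, 3, 4}):
k:     0  1  2  3  4  5  6  7  8
g(k):  0  1  2  3  4  0  1  2  3
So g(8) = 3.
By the Sprague-Grundy theorem, the Grundy value of a sum of independent games is the XOR of the component values.
Combined value = 2 XOR 7 XOR 3 = 6.

6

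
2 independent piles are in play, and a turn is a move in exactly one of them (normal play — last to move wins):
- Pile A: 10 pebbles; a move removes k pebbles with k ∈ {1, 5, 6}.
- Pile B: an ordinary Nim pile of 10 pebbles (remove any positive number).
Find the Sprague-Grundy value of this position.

Grundy values for pile A (subtraction set {1, 5, 6}):
k:     0  1  2  3  4  5  6  7  8  9 10
g(k):  0  1  0  1  0  1  2  3  2  3  2
So g(10) = 2.
Pile B is a plain Nim pile of size 10, so its Grundy value is 10.
The value of a disjunctive sum is the nim-sum of the parts.
Combined value = 2 ⊕ 10 = 8.

8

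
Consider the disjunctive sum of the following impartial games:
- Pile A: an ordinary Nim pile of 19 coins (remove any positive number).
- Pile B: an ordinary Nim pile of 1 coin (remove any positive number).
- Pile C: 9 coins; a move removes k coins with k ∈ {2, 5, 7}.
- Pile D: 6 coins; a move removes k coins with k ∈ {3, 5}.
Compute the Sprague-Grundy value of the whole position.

18

Pile A is a plain Nim pile of size 19, so its Grundy value is 19.
Pile B is a plain Nim pile of size 1, so its Grundy value is 1.
Grundy values for pile C (subtraction set {2, 5, 7}):
g(0) = mex{} = 0
g(1) = mex{} = 0
g(2) = mex{0} = 1
g(3) = mex{0} = 1
g(4) = mex{1} = 0
g(5) = mex{0,1} = 2
g(6) = mex{0} = 1
g(7) = mex{0,1,2} = 3
g(8) = mex{0,1} = 2
g(9) = mex{0,1,3} = 2
So g(9) = 2.
For pile D, compute g(0), g(1), … with moves {3, 5}:
g(0) = mex{} = 0
g(1) = mex{} = 0
g(2) = mex{} = 0
g(3) = mex{0} = 1
g(4) = mex{0} = 1
g(5) = mex{0} = 1
g(6) = mex{0,1} = 2
So g(6) = 2.
By the Sprague-Grundy theorem, the Grundy value of a sum of independent games is the XOR of the component values.
Combined value = 19 ⊕ 1 ⊕ 2 ⊕ 2 = 18.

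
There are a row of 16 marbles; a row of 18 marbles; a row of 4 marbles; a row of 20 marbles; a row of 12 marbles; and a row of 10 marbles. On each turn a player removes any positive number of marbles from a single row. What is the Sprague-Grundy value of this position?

Compute the nim-sum pairwise:
16 XOR 18 = 2
2 XOR 4 = 6
6 XOR 20 = 18
18 XOR 12 = 30
30 XOR 10 = 20

20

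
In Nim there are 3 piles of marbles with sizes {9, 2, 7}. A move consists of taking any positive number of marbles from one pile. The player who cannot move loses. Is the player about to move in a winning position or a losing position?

Winning position

Bitwise XOR of the heap sizes:
  1001  (9)
  0010  (2)
  0111  (7)
  ----
  1100  (12)
The nim-sum is 12 ≠ 0, so this is an N-position: the player to move can win.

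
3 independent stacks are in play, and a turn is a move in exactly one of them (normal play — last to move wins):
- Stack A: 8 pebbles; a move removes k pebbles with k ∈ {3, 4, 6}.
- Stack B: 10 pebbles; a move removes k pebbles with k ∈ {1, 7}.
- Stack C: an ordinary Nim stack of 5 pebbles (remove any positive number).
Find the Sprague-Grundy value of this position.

Grundy values for stack A (subtraction set {3, 4, 6}):
k:     0  1  2  3  4  5  6  7  8
g(k):  0  0  0  1  1  1  2  2  2
So g(8) = 2.
For stack B, compute g(0), g(1), … with moves {1, 7}:
g(0) = mex{} = 0
g(1) = mex{0} = 1
g(2) = mex{1} = 0
g(3) = mex{0} = 1
g(4) = mex{1} = 0
g(5) = mex{0} = 1
g(6) = mex{1} = 0
g(7) = mex{0} = 1
g(8) = mex{1} = 0
g(9) = mex{0} = 1
g(10) = mex{1} = 0
So g(10) = 0.
Stack C is a plain Nim stack of size 5, so its Grundy value is 5.
By the Sprague-Grundy theorem, the Grundy value of a sum of independent games is the XOR of the component values.
Combined value = 2 XOR 0 XOR 5 = 7.

7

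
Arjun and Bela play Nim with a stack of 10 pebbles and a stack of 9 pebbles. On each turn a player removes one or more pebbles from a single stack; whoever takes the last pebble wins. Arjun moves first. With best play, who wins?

Arjun wins

Nim-sum: 10 XOR 9 = 3.
The nim-sum is 3 ≠ 0, so this is an N-position: the player to move can win; Arjun has a winning move.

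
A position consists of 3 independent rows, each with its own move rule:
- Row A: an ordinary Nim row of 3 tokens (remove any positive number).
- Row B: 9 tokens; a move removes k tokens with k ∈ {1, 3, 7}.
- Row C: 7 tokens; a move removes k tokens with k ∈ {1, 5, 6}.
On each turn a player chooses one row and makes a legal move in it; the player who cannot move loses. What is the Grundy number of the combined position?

Row A is a plain Nim row of size 3, so its Grundy value is 3.
Build the Grundy sequence for row B with g(k) = mex{g(k−s) : s ∈ {1, 3, 7}, s ≤ k}:
k:     0  1  2  3  4  5  6  7  8  9
g(k):  0  1  0  1  0  1  0  1  0  1
So g(9) = 1.
Grundy values for row C (subtraction set {1, 5, 6}):
k:     0  1  2  3  4  5  6  7
g(k):  0  1  0  1  0  1  2  3
So g(7) = 3.
By the Sprague-Grundy theorem, the Grundy value of a sum of independent games is the XOR of the component values.
Combined value = 3 XOR 1 XOR 3 = 1.

1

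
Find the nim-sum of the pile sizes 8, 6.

Compute the nim-sum pairwise:
8 ⊕ 6 = 14

14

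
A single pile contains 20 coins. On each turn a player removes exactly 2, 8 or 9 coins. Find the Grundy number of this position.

3

Grundy values for subtraction set {2, 8, 9}:
k:     0  1  2  3  4  5  6  7  8  9 10 11 12 13 14 15 16 17 18 19 20
g(k):  0  0  1  1  0  0  1  1  2  2  3  0  2  1  3  0  0  1  1  2  3
So g(20) = 3.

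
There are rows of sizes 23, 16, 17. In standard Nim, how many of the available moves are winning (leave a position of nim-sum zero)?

3

Nim-sum: 23 ^ 16 ^ 17 = 22.
The overall nim-sum is X = 22. A row of size p has a winning move iff p XOR X < p (reduce it to p XOR X).
  23: 23 XOR 22 = 1 < 23 — winning move (to 1).
  16: 16 XOR 22 = 6 < 16 — winning move (to 6).
  17: 17 XOR 22 = 7 < 17 — winning move (to 7).
That gives 3 winning moves.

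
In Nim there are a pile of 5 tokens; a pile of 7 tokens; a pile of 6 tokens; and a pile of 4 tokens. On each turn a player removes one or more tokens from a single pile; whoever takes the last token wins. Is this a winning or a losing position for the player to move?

Losing position

Compute the nim-sum pairwise:
5 XOR 7 = 2
2 XOR 6 = 4
4 XOR 4 = 0
The nim-sum is 0, so this is a P-position: the player to move is in a losing position under optimal play.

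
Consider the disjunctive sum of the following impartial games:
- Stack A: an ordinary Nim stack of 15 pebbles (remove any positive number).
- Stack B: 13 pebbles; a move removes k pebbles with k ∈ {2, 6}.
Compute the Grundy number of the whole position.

15

Stack A is a plain Nim stack of size 15, so its Grundy value is 15.
Grundy values for stack B (subtraction set {2, 6}):
k:     0  1  2  3  4  5  6  7  8  9 10 11 12 13
g(k):  0  0  1  1  0  0  1  1  0  0  1  1  0  0
So g(13) = 0.
The value of a disjunctive sum is the nim-sum of the parts.
Combined value = 15 XOR 0 = 15.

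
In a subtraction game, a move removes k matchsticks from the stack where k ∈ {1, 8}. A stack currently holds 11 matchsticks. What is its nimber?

0

Build the Grundy sequence with g(k) = mex{g(k−s) : s ∈ {1, 8}, s ≤ k}:
k:     0  1  2  3  4  5  6  7  8  9 10 11
g(k):  0  1  0  1  0  1  0  1  2  0  1  0
So g(11) = 0.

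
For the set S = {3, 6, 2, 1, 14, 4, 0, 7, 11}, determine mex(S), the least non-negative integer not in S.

5

The values 0, 1, 2, 3, 4 are all present; 5 is the first non-negative integer missing from the set.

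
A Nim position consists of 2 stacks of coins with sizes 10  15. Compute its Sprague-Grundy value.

5

Nim-sum: 10 ^ 15 = 5.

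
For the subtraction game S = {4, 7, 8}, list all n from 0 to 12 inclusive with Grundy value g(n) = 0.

0, 1, 2, 3, 12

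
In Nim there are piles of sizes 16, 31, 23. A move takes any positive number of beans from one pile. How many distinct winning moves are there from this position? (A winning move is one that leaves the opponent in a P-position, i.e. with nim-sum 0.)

Nim-sum: 16 ^ 31 ^ 23 = 24.
The overall nim-sum is X = 24. A pile of size p has a winning move iff p XOR X < p (reduce it to p XOR X).
  16: 16 XOR 24 = 8 < 16 — winning move (to 8).
  31: 31 XOR 24 = 7 < 31 — winning move (to 7).
  23: 23 XOR 24 = 15 < 23 — winning move (to 15).
That gives 3 winning moves.

3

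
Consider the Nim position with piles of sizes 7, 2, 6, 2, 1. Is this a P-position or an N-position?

P-position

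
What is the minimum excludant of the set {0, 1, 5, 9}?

The values 0, 1 are all present; 2 is the first non-negative integer missing from the set.

2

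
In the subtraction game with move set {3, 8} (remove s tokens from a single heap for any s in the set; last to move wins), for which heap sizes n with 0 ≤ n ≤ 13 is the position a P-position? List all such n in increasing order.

0, 1, 2, 6, 7, 11, 12, 13

Compute g(0), g(1), … for moves {3, 8}:
k:     0  1  2  3  4  5  6  7  8  9 10 11 12 13
g(k):  0  0  0  1  1  1  0  0  2  1  1  0  0  0
The P-positions (g = 0) in 0..13 are 0, 1, 2, 6, 7, 11, 12, 13.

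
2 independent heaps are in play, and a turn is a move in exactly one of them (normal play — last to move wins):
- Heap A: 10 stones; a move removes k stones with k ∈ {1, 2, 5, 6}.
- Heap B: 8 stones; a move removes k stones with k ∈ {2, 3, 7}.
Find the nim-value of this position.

1

Build the Grundy sequence for heap A with g(k) = mex{g(k−s) : s ∈ {1, 2, 5, 6}, s ≤ k}:
k:     0  1  2  3  4  5  6  7  8  9 10
g(k):  0  1  2  0  1  2  3  0  1  2  0
So g(10) = 0.
For heap B, compute g(0), g(1), … with moves {2, 3, 7}:
k:     0  1  2  3  4  5  6  7  8
g(k):  0  0  1  1  2  0  0  1  1
So g(8) = 1.
The value of a disjunctive sum is the nim-sum of the parts.
Combined value = 0 ⊕ 1 = 1.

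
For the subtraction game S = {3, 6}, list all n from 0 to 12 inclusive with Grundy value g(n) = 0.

0, 1, 2, 9, 10, 11

Compute g(0), g(1), … for moves {3, 6}:
k:     0  1  2  3  4  5  6  7  8  9 10 11 12
g(k):  0  0  0  1  1  1  2  2  2  0  0  0  1
The P-positions (g = 0) in 0..12 are 0, 1, 2, 9, 10, 11.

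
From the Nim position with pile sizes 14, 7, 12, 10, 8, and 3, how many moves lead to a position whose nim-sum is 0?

3

In binary:
  1110  (14)
  0111  (7)
  1100  (12)
  1010  (10)
  1000  (8)
  0011  (3)
  ----
  0100  (4)
The overall nim-sum is X = 4. A pile of size p has a winning move iff p XOR X < p (reduce it to p XOR X).
  14: 14 XOR 4 = 10 < 14 — winning move (to 10).
  7: 7 XOR 4 = 3 < 7 — winning move (to 3).
  12: 12 XOR 4 = 8 < 12 — winning move (to 8).
  10: 10 XOR 4 = 14 ≥ 10 — no move.
  8: 8 XOR 4 = 12 ≥ 8 — no move.
  3: 3 XOR 4 = 7 ≥ 3 — no move.
That gives 3 winning moves.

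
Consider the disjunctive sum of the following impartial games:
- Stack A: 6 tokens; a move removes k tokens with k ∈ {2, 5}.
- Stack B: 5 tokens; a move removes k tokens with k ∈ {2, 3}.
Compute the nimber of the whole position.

1

Grundy values for stack A (subtraction set {2, 5}):
g(0) = mex{} = 0
g(1) = mex{} = 0
g(2) = mex{0} = 1
g(3) = mex{0} = 1
g(4) = mex{1} = 0
g(5) = mex{0,1} = 2
g(6) = mex{0} = 1
So g(6) = 1.
Build the Grundy sequence for stack B with g(k) = mex{g(k−s) : s ∈ {2, 3}, s ≤ k}:
k:     0  1  2  3  4  5
g(k):  0  0  1  1  2  0
So g(5) = 0.
The value of a disjunctive sum is the nim-sum of the parts.
Combined value = 1 ⊕ 0 = 1.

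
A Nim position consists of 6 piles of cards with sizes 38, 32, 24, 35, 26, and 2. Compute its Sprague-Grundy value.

Compute the nim-sum pairwise:
38 XOR 32 = 6
6 XOR 24 = 30
30 XOR 35 = 61
61 XOR 26 = 39
39 XOR 2 = 37

37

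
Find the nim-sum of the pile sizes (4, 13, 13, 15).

11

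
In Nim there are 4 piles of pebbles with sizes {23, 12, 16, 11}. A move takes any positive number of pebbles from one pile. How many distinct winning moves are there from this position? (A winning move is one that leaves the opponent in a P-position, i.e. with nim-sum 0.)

0

Nim-sum: 23 ^ 12 ^ 16 ^ 11 = 0.
The nim-sum is already 0, so every move leaves a nonzero nim-sum — there are no winning moves.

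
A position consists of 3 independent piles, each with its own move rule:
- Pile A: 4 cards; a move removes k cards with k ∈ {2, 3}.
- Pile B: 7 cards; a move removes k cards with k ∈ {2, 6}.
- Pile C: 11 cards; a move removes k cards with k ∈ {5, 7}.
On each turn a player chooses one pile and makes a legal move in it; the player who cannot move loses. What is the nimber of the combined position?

1

Grundy values for pile A (subtraction set {2, 3}):
k:     0  1  2  3  4
g(k):  0  0  1  1  2
So g(4) = 2.
Build the Grundy sequence for pile B with g(k) = mex{g(k−s) : s ∈ {2, 6}, s ≤ k}:
k:     0  1  2  3  4  5  6  7
g(k):  0  0  1  1  0  0  1  1
So g(7) = 1.
Build the Grundy sequence for pile C with g(k) = mex{g(k−s) : s ∈ {5, 7}, s ≤ k}:
k:     0  1  2  3  4  5  6  7  8  9 10 11
g(k):  0  0  0  0  0  1  1  1  1  1  2  2
So g(11) = 2.
The value of a disjunctive sum is the nim-sum of the parts.
Combined value = 2 XOR 1 XOR 2 = 1.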